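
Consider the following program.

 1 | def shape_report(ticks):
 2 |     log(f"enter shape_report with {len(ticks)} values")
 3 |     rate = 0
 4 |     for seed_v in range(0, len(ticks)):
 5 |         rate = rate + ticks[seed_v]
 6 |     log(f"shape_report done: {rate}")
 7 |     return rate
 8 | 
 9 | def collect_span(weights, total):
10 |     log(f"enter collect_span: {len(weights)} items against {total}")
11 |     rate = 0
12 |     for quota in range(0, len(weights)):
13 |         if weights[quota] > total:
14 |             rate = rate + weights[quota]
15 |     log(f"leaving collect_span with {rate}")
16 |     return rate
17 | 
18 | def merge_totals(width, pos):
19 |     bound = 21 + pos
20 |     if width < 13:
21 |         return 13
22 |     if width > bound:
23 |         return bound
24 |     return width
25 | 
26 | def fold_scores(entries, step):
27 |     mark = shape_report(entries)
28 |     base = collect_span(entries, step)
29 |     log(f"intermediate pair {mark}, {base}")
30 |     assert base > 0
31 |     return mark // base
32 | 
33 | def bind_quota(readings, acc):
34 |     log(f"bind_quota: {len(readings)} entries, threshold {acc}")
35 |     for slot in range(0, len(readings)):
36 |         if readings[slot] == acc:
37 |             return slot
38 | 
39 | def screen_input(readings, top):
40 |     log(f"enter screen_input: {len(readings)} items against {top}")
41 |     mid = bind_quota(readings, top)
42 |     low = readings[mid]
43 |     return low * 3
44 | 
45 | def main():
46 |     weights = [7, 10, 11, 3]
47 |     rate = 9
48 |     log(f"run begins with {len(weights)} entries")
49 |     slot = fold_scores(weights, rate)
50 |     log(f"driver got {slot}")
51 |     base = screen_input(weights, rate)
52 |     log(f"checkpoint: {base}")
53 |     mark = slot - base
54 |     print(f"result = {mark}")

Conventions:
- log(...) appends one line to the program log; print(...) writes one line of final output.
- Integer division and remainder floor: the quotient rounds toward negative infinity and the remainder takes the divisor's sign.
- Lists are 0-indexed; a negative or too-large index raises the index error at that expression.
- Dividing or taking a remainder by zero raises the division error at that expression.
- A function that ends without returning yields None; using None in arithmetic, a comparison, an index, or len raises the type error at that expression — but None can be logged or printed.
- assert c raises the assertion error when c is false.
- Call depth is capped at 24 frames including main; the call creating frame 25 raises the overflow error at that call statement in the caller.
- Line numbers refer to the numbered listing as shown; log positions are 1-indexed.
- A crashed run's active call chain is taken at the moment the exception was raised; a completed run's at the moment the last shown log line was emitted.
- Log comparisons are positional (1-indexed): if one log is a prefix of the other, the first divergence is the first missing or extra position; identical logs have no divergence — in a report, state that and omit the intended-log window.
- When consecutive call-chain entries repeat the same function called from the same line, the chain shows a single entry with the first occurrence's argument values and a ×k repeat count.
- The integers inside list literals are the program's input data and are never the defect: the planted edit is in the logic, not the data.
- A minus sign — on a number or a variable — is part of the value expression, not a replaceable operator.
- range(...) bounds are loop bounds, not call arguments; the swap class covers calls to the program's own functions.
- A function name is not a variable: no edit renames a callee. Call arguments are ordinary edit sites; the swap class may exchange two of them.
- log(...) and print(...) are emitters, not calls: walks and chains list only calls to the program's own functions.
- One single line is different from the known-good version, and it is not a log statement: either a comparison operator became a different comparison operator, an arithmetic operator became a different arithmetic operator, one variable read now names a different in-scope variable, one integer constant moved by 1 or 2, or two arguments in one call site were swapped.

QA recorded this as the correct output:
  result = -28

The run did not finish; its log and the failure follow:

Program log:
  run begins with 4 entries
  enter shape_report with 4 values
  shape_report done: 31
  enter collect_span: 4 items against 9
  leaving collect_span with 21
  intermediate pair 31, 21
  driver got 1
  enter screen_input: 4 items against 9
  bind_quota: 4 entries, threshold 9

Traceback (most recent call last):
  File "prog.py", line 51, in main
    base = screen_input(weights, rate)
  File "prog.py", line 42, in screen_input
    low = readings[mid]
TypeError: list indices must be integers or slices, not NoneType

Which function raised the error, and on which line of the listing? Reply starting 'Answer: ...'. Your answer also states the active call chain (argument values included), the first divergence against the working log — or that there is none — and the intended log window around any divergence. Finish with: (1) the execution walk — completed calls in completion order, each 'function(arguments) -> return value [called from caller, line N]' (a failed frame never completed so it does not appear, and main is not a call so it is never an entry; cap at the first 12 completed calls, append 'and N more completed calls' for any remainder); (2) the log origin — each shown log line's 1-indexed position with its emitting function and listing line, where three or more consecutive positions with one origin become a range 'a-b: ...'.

Answer: the error was raised in screen_input, line 42.
Core observation: The log first diverges at position 4: the faulty run prints 'enter collect_span: 4 items against 9' where the working version prints 'enter collect_span: 4 items against 10'.
Call chain: main -> screen_input([7, 10, 11, 3], 9) (called at line 51).
First divergence: position 4; shown 'enter collect_span: 4 items against 9' vs intended 'enter collect_span: 4 items against 10'.
Intended log window:
  2: enter shape_report with 4 values
  3: shape_report done: 31
  4: enter collect_span: 4 items against 10
  5: leaving collect_span with 11
Execution walk:
  shape_report([7, 10, 11, 3]) -> 31  [called from fold_scores, line 27]
  collect_span([7, 10, 11, 3], 9) -> 21  [called from fold_scores, line 28]
  fold_scores([7, 10, 11, 3], 9) -> 1  [called from main, line 49]
  bind_quota([7, 10, 11, 3], 9) -> None  [called from screen_input, line 41]
Log origins:
  1: logged in main at line 48
  2: logged in shape_report at line 2
  3: logged in shape_report at line 6
  4: logged in collect_span at line 10
  5: logged in collect_span at line 15
  6: logged in fold_scores at line 29
  7: logged in main at line 50
  8: logged in screen_input at line 40
  9: logged in bind_quota at line 34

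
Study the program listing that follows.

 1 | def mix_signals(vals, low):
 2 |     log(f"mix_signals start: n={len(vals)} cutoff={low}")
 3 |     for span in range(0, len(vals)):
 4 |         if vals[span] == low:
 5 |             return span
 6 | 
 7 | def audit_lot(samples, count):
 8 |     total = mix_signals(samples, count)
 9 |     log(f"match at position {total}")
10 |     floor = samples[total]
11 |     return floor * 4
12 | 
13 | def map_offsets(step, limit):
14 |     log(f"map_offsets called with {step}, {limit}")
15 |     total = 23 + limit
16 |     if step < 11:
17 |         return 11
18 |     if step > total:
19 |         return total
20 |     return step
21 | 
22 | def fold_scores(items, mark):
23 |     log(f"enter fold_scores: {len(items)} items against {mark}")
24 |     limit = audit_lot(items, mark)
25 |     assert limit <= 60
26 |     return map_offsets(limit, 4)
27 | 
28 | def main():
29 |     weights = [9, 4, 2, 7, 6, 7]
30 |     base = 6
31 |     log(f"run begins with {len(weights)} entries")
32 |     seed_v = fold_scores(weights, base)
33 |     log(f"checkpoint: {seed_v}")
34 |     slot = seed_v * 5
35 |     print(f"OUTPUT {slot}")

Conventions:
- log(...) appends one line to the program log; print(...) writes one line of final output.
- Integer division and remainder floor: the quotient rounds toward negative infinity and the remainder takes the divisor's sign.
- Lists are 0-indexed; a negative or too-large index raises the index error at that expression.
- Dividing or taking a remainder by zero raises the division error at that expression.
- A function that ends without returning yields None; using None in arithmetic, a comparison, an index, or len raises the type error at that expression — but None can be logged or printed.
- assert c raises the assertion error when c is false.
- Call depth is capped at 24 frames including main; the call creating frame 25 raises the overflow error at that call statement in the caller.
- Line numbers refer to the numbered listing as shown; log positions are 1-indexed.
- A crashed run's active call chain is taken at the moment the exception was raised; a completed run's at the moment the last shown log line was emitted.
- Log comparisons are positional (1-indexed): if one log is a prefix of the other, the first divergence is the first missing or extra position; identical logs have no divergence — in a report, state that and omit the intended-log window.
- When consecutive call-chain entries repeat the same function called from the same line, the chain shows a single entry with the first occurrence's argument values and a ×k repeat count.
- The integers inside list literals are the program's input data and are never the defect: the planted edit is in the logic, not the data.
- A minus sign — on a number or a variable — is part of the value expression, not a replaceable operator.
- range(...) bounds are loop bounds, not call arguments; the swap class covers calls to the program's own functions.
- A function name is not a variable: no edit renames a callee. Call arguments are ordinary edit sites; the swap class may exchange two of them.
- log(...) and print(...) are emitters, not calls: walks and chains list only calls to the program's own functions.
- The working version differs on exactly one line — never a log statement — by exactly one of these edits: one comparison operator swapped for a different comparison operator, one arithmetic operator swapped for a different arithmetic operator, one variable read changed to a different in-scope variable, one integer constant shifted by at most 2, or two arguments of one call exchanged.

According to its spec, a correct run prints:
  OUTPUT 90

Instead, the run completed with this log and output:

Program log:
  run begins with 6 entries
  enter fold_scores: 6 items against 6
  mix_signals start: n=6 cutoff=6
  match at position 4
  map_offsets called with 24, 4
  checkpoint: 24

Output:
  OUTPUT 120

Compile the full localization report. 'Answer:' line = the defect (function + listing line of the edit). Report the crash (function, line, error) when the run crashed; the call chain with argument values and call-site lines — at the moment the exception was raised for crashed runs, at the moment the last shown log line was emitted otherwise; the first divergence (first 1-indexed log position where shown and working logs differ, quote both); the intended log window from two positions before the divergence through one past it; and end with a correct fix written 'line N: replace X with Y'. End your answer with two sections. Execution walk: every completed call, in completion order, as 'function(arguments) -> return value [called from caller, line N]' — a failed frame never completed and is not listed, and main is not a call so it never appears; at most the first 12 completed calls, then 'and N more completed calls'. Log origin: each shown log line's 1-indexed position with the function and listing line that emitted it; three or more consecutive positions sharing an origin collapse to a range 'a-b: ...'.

Answer: the defect is in audit_lot at line 11.
Core observation: At log position 5 the runs split — shown 'map_offsets called with 24, 4', but the working version logs 'map_offsets called with 18, 4'.
Call chain: main.
First divergence: position 5 — shown 'map_offsets called with 24, 4', intended 'map_offsets called with 18, 4'.
Intended log window:
  3: mix_signals start: n=6 cutoff=6
  4: match at position 4
  5: map_offsets called with 18, 4
  6: checkpoint: 18
Execution walk:
  mix_signals([9, 4, 2, 7, 6, 7], 6) -> 4  [called from audit_lot, line 8]
  audit_lot([9, 4, 2, 7, 6, 7], 6) -> 24  [called from fold_scores, line 24]
  map_offsets(24, 4) -> 24  [called from fold_scores, line 26]
  fold_scores([9, 4, 2, 7, 6, 7], 6) -> 24  [called from main, line 32]
Log line origins:
  1: emitted by main (line 31)
  2: emitted by fold_scores (line 23)
  3: emitted by mix_signals (line 2)
  4: emitted by audit_lot (line 9)
  5: emitted by map_offsets (line 14)
  6: emitted by main (line 33)
A correct fix: line 11: replace `4` with `3`.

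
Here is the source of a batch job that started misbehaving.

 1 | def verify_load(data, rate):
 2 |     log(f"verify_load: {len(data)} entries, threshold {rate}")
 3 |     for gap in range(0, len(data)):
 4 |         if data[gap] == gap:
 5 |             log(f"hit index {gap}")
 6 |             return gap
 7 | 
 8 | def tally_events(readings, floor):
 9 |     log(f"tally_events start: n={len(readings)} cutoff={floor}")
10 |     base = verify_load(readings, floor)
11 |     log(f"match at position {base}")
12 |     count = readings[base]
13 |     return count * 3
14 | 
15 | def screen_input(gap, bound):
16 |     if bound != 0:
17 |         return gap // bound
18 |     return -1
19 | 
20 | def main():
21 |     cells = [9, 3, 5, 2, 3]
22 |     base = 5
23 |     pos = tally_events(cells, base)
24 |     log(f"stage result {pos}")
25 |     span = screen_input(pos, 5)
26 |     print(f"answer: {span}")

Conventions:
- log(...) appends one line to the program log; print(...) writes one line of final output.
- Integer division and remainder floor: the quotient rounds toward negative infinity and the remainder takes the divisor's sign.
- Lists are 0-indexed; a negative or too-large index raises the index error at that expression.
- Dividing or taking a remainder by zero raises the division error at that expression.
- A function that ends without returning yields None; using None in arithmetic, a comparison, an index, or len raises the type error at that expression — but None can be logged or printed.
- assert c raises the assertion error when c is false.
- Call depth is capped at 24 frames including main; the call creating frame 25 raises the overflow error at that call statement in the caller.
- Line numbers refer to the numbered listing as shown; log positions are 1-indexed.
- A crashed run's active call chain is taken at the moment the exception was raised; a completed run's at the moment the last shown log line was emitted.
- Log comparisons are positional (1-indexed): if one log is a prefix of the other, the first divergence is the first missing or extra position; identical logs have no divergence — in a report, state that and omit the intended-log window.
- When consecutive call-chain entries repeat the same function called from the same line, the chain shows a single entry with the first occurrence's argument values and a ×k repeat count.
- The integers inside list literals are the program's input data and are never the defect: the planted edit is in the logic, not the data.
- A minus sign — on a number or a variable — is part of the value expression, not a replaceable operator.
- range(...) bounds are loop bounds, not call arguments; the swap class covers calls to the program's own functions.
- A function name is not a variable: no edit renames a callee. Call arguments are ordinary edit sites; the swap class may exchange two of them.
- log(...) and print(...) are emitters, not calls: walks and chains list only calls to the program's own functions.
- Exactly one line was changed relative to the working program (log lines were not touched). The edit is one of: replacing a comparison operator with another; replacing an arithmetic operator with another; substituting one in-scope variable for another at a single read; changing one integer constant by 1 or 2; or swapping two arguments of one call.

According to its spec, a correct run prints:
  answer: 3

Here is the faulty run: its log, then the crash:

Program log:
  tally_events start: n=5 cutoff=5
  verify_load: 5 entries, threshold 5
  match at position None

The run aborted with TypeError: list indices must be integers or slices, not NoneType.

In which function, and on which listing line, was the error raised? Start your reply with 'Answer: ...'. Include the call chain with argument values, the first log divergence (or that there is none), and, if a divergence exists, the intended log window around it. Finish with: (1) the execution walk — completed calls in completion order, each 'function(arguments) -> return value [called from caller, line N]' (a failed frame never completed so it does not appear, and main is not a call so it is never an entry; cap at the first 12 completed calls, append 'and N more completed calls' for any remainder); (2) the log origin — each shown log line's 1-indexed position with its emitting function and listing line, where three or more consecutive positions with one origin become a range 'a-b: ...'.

Answer: the error was raised in tally_events, line 12.
Key fact: At log position 3 the runs split — shown 'match at position None', but the working version logs 'hit index 2'.
Call chain: main -> tally_events([9, 3, 5, 2, 3], 5) (called at line 23).
First divergence: at position 3 the run shows 'match at position None' where the working version logs 'hit index 2'.
Intended log window:
  1: tally_events start: n=5 cutoff=5
  2: verify_load: 5 entries, threshold 5
  3: hit index 2
  4: match at position 2
Execution walk:
  verify_load([9, 3, 5, 2, 3], 5) -> None  [called from tally_events, line 10]
Origin of each log line:
  1: logged in tally_events at line 9
  2: logged in verify_load at line 2
  3: logged in tally_events at line 11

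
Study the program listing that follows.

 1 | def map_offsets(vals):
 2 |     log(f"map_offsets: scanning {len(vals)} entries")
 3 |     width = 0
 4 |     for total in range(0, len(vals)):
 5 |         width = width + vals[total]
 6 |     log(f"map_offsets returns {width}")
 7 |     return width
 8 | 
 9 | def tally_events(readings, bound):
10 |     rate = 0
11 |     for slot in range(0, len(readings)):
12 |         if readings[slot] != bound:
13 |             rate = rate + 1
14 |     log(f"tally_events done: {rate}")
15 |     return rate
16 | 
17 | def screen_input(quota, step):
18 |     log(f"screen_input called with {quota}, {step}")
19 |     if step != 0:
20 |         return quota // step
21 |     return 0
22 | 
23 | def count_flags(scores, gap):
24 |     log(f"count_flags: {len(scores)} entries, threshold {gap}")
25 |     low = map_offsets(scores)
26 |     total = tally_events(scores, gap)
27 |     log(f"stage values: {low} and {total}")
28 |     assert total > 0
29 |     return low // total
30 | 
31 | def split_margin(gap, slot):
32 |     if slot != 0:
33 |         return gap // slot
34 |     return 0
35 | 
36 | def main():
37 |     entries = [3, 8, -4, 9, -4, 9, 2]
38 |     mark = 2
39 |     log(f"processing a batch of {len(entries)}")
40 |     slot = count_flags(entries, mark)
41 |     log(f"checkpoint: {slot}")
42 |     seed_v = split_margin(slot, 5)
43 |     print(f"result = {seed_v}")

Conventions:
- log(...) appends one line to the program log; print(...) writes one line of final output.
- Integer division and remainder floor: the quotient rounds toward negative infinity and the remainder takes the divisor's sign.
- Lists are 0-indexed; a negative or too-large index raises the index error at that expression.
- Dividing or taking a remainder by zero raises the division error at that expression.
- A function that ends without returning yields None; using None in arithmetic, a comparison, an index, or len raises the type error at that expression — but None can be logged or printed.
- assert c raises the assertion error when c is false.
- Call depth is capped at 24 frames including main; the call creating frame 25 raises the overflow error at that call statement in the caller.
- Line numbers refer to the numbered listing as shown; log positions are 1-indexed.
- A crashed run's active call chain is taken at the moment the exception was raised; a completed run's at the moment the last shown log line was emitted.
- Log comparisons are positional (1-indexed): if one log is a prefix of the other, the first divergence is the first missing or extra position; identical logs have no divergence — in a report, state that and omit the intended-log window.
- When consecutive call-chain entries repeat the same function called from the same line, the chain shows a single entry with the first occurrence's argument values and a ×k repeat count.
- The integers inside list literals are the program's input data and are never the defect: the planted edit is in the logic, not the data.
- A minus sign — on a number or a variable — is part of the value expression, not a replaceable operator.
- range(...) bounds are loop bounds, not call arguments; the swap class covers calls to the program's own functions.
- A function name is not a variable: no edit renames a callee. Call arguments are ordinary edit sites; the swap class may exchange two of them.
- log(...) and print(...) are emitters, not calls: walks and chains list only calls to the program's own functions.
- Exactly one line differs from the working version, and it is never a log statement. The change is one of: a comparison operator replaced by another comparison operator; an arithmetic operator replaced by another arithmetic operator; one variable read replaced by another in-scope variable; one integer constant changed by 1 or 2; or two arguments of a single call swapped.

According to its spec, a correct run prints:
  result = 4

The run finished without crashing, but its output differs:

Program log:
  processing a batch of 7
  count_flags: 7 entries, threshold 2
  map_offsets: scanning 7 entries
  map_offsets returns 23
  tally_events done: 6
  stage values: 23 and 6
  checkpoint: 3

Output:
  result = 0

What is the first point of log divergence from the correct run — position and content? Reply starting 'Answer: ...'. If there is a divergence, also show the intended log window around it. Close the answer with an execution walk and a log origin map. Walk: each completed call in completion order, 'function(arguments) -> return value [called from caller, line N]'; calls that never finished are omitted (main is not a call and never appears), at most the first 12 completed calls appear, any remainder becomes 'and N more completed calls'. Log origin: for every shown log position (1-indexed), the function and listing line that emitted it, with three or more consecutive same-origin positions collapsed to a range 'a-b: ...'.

Answer: at position 5 the run shows 'tally_events done: 6' where the working version logs 'tally_events done: 1'.
Intended log window:
  3: map_offsets: scanning 7 entries
  4: map_offsets returns 23
  5: tally_events done: 1
  6: stage values: 23 and 1
Execution walk:
  map_offsets([3, 8, -4, 9, -4, 9, 2]) -> 23  [called from count_flags, line 25]
  tally_events([3, 8, -4, 9, -4, 9, 2], 2) -> 6  [called from count_flags, line 26]
  count_flags([3, 8, -4, 9, -4, 9, 2], 2) -> 3  [called from main, line 40]
  split_margin(3, 5) -> 0  [called from main, line 42]
Log origins:
  1: emitted by main (line 39)
  2: emitted by count_flags (line 24)
  3: emitted by map_offsets (line 2)
  4: emitted by map_offsets (line 6)
  5: emitted by tally_events (line 14)
  6: emitted by count_flags (line 27)
  7: emitted by main (line 41)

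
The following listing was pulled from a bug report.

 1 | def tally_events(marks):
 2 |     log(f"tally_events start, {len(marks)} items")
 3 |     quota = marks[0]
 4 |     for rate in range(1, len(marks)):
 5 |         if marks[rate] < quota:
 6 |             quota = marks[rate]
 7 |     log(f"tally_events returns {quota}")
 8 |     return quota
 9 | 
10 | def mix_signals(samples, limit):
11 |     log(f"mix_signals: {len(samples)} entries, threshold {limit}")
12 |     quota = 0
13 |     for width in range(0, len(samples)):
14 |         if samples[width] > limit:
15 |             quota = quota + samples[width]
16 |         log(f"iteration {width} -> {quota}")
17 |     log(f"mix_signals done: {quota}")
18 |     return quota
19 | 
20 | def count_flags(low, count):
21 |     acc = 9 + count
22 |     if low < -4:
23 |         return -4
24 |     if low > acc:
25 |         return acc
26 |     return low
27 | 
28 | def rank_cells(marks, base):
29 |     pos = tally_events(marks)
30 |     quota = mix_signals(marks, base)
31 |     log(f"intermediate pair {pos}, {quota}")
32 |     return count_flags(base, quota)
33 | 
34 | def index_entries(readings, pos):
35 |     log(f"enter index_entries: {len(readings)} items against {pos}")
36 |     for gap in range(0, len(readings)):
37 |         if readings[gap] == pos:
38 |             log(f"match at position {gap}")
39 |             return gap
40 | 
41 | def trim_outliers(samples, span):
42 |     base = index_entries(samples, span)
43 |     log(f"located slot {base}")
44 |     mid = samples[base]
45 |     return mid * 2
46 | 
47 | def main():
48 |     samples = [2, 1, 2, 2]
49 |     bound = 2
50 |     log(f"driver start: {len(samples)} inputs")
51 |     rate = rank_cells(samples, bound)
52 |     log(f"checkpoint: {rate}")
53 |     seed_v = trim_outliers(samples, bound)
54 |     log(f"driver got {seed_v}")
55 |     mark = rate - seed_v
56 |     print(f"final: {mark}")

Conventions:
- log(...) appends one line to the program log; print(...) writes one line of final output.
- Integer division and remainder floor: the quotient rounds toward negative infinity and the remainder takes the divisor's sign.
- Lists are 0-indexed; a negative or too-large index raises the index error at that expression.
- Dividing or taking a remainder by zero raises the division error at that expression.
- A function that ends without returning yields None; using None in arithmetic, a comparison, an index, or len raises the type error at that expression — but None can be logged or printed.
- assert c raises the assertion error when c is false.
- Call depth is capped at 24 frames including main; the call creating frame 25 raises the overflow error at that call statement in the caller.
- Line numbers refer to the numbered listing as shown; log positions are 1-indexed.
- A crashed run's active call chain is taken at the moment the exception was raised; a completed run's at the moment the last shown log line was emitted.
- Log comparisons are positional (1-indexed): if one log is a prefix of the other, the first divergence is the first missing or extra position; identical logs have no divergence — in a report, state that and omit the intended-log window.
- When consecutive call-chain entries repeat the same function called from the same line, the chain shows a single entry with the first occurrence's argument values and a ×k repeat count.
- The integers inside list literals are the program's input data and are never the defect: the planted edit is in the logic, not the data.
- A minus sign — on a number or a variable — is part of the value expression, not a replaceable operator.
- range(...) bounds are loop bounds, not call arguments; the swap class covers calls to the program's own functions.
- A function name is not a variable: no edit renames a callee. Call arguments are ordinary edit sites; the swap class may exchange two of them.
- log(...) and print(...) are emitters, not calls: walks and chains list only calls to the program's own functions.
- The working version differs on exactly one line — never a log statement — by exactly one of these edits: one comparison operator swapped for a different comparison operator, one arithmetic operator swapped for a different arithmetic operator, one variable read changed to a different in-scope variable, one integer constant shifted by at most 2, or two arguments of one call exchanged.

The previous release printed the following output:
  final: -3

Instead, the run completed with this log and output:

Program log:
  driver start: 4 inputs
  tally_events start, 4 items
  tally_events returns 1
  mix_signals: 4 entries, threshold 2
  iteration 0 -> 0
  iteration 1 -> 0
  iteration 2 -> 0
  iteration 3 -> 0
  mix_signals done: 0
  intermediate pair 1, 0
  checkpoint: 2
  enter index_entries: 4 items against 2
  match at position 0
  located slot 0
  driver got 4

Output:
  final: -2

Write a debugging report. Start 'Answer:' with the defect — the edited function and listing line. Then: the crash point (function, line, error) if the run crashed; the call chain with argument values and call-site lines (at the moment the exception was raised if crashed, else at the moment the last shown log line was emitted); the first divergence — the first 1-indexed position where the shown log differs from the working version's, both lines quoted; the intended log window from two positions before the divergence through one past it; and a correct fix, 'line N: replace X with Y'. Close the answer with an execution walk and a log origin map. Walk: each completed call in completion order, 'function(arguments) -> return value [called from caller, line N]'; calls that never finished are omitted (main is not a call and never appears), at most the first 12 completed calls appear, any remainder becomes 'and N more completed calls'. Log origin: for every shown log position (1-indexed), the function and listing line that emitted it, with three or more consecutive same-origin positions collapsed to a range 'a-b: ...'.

Answer: the defect is in rank_cells at line 32.
Key fact: Everything matches until log position 11, which reads 'checkpoint: 2' in place of 'checkpoint: 1'.
Call chain: main.
First divergence: position 11 — the shown line 'checkpoint: 2' should read 'checkpoint: 1'.
Intended log window:
  9: mix_signals done: 0
  10: intermediate pair 1, 0
  11: checkpoint: 1
  12: enter index_entries: 4 items against 2
Execution walk:
  tally_events([2, 1, 2, 2]) -> 1  [called from rank_cells, line 29]
  mix_signals([2, 1, 2, 2], 2) -> 0  [called from rank_cells, line 30]
  count_flags(2, 0) -> 2  [called from rank_cells, line 32]
  rank_cells([2, 1, 2, 2], 2) -> 2  [called from main, line 51]
  index_entries([2, 1, 2, 2], 2) -> 0  [called from trim_outliers, line 42]
  trim_outliers([2, 1, 2, 2], 2) -> 4  [called from main, line 53]
Log origins:
  1: logged in main at line 50
  2: logged in tally_events at line 2
  3: logged in tally_events at line 7
  4: logged in mix_signals at line 11
  5-8: logged in mix_signals at line 16
  9: logged in mix_signals at line 17
  10: logged in rank_cells at line 31
  11: logged in main at line 52
  12: logged in index_entries at line 35
  13: logged in index_entries at line 38
  14: logged in trim_outliers at line 43
  15: logged in main at line 54
A correct fix: line 32: replace `base` with `pos`.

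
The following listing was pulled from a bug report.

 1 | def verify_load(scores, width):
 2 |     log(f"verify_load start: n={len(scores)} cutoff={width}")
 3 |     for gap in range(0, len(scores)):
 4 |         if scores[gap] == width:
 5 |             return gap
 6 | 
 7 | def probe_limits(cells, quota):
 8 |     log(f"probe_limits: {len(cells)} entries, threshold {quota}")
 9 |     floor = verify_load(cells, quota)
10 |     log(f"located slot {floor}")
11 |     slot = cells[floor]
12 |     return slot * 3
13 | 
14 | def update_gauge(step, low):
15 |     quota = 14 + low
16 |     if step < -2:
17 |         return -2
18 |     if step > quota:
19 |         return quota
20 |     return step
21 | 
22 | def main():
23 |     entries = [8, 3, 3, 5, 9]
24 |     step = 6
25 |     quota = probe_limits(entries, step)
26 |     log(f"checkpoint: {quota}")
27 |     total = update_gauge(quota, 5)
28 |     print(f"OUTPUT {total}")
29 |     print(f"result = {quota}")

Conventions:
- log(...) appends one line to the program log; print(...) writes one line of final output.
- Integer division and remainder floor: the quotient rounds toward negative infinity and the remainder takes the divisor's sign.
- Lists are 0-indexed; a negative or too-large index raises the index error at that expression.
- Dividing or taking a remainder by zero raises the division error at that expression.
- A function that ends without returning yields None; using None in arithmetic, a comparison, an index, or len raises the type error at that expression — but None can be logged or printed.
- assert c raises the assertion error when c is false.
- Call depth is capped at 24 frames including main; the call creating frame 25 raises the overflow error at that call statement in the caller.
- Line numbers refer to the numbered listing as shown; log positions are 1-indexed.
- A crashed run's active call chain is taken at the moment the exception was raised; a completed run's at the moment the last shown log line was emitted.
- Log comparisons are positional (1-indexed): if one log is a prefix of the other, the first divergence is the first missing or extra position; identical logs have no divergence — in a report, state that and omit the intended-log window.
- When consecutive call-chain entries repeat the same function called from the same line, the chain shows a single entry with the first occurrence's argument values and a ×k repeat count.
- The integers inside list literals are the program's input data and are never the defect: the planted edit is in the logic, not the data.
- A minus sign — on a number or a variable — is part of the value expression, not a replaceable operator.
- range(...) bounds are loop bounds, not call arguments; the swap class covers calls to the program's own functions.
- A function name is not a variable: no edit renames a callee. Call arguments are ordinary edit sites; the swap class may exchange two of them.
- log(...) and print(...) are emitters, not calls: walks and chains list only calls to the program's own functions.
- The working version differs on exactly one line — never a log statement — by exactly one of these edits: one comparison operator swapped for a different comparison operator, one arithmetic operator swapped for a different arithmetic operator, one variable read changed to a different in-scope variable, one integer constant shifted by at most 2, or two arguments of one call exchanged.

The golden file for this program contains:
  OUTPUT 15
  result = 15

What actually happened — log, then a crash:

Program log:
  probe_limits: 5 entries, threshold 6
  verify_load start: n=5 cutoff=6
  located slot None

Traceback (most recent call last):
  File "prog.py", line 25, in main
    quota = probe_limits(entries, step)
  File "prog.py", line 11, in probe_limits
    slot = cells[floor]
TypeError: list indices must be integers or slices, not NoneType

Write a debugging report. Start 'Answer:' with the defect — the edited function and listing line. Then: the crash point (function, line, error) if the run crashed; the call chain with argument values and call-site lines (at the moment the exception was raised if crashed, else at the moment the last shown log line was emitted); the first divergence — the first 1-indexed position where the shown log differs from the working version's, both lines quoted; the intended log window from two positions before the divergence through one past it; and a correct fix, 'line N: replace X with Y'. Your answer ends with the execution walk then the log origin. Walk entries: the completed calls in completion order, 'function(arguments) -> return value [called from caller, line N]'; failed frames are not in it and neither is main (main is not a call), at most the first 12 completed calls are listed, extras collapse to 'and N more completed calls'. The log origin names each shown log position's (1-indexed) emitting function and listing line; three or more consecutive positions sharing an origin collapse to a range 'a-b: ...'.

Answer: the defect is in main at line 24.
Key fact: Log line 1 is where behavior first shows: 'probe_limits: 5 entries, threshold 6' appears instead of 'probe_limits: 5 entries, threshold 5'.
Crash: probe_limits, line 11, TypeError.
Call chain: main -> probe_limits([8, 3, 3, 5, 9], 6) (called at line 25).
First divergence: position 1; shown 'probe_limits: 5 entries, threshold 6' vs intended 'probe_limits: 5 entries, threshold 5'.
Intended log window:
  1: probe_limits: 5 entries, threshold 5
  2: verify_load start: n=5 cutoff=5
Execution walk:
  verify_load([8, 3, 3, 5, 9], 6) -> None  [called from probe_limits, line 9]
Log origins:
  1: emitted by probe_limits (line 8)
  2: emitted by verify_load (line 2)
  3: emitted by probe_limits (line 10)
A correct fix: line 24: replace `6` with `5`.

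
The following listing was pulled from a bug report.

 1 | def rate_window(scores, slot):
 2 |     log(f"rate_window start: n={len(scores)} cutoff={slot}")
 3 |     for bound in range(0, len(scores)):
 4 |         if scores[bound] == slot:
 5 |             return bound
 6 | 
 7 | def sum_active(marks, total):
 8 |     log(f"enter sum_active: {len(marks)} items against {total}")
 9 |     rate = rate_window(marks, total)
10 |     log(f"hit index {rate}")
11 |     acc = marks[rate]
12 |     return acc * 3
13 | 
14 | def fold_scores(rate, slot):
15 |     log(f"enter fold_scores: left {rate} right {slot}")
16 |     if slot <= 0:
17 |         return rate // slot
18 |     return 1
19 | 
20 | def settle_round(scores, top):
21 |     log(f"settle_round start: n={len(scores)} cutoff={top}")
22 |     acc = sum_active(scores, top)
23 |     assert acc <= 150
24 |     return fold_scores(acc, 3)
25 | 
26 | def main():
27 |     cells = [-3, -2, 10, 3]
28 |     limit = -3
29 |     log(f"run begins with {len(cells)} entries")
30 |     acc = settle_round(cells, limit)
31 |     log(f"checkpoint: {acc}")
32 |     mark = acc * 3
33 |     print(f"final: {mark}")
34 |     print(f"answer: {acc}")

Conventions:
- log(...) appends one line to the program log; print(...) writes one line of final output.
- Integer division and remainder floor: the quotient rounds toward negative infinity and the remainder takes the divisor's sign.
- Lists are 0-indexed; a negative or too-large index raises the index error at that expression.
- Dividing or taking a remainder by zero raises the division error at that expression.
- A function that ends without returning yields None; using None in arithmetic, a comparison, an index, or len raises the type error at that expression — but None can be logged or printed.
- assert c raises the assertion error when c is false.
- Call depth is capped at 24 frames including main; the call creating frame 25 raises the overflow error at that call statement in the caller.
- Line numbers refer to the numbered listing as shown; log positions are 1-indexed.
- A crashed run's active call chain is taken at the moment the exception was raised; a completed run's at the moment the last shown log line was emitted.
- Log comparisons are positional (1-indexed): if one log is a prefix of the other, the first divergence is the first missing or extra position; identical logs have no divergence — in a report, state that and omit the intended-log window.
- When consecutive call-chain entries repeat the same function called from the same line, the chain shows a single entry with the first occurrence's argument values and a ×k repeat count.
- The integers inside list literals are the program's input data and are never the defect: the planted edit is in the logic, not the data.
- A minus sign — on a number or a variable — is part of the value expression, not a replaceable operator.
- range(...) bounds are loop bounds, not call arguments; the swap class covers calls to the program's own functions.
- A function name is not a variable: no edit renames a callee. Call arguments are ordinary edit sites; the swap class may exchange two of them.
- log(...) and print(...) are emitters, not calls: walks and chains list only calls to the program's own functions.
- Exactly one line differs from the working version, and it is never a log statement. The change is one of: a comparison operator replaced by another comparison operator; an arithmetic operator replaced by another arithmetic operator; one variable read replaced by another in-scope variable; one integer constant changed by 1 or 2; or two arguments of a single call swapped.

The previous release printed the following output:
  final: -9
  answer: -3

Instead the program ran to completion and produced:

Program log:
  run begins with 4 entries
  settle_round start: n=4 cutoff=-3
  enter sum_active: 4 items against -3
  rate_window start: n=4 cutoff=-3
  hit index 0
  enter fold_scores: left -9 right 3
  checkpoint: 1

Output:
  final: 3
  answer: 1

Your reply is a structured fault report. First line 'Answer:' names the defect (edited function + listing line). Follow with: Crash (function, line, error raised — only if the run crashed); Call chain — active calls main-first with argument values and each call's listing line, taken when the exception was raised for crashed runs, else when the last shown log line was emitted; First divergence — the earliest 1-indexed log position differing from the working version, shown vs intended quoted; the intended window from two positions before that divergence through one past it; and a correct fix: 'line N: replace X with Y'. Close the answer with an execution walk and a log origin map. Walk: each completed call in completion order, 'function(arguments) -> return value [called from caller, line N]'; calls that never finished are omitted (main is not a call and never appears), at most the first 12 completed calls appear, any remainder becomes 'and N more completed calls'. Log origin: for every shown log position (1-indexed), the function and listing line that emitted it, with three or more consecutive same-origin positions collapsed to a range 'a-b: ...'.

Answer: the defect is in fold_scores at line 16.
Key fact: At log position 7 the runs split — shown 'checkpoint: 1', but the working version logs 'checkpoint: -3'.
Call chain: main.
First divergence: position 7; shown 'checkpoint: 1' vs intended 'checkpoint: -3'.
Intended log window:
  5: hit index 0
  6: enter fold_scores: left -9 right 3
  7: checkpoint: -3
Execution walk:
  rate_window([-3, -2, 10, 3], -3) -> 0  [called from sum_active, line 9]
  sum_active([-3, -2, 10, 3], -3) -> -9  [called from settle_round, line 22]
  fold_scores(-9, 3) -> 1  [called from settle_round, line 24]
  settle_round([-3, -2, 10, 3], -3) -> 1  [called from main, line 30]
Log origin:
  1: emitted by main (line 29)
  2: emitted by settle_round (line 21)
  3: emitted by sum_active (line 8)
  4: emitted by rate_window (line 2)
  5: emitted by sum_active (line 10)
  6: emitted by fold_scores (line 15)
  7: emitted by main (line 31)
A correct fix: line 16: replace `<=` with `!=`.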